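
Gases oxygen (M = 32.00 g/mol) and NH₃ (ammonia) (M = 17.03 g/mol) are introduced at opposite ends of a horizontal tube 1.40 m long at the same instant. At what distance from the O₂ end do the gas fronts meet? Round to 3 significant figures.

0.591 m

The fronts meet when d_O₂ + d_NH₃ = L with d_O₂/d_NH₃ = √(M_NH₃/M_O₂) (Graham's law). Here √(M_NH₃/M_O₂) = √(17.03/32.00) = 0.7295.
With d_O₂ + d_NH₃ = 1.40 m, d_NH₃ = 1.40/(1 + 0.7295) = 0.8095 m.
d_O₂ = 1.40 − 0.8095 = 0.591 m.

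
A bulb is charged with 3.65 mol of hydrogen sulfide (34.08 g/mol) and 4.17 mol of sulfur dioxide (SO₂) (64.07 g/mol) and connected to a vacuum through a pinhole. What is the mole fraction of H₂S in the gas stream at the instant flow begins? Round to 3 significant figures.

0.545

Each component's effusion rate ∝ (its partial pressure)·(1/√M) ∝ n_i/√M_i.
Mole fraction of H₂S in the effusate = (n_H₂S/√M_H₂S) / (n_H₂S/√M_H₂S + n_SO₂/√M_SO₂)
= (3.65/√34.08) / (3.65/√34.08 + 4.17/√64.07) = 0.6252/(0.6252 + 0.5210) = 0.545.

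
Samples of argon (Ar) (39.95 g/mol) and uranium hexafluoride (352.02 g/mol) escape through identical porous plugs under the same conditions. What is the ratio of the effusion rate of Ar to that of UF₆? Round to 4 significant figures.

2.968

Graham's law gives rate_Ar/rate_UF₆ = √(M_UF₆/M_Ar) = √(352.02/39.95) = √8.812 = 2.968.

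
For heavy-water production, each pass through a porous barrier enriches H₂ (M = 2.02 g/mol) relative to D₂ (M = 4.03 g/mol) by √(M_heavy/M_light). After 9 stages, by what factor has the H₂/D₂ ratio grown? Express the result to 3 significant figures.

22.4

Overall factor = α^9 with α = √(4.03/2.02), i.e. (4.03/2.02)^(9/2).
= 1.99505^(9/2) = 22.4.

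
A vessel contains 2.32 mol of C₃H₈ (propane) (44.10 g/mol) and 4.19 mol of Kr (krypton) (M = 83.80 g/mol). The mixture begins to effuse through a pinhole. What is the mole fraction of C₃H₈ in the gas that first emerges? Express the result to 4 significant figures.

Effusion rate of each component ∝ n_i/√M_i (partial pressure × 1/√M).
Mole fraction of C₃H₈ in the effusate = (n_C₃H₈/√M_C₃H₈) / (n_C₃H₈/√M_C₃H₈ + n_Kr/√M_Kr)
= (2.32/√44.10) / (2.32/√44.10 + 4.19/√83.80) = 0.3494/(0.3494 + 0.4577) = 0.4329.

0.4329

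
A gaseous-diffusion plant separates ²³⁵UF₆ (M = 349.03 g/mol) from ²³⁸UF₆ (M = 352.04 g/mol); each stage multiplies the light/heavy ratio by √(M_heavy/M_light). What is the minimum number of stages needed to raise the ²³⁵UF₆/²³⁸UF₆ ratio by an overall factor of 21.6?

716

Single-stage factor α = √(352.04/349.03), so ln α = ½ ln(1.00862) = 0.004293.
Need α^N ≥ 21.6 ⇒ N ≥ ln(21.6) / ln α = 3.073 / 0.004293 = 715.67.
So at least 716 stages are needed.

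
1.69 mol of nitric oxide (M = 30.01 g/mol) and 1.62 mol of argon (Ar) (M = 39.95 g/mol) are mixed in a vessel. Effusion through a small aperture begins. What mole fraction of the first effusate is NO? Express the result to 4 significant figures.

0.5462

Rate_i ∝ x_i/√M_i (Graham's law weighted by mole fraction), so the effusate composition follows n_i/√M_i.
Mole fraction of NO in the effusate = (n_NO/√M_NO) / (n_NO/√M_NO + n_Ar/√M_Ar)
= (1.69/√30.01) / (1.69/√30.01 + 1.62/√39.95) = 0.3085/(0.3085 + 0.2563) = 0.5462.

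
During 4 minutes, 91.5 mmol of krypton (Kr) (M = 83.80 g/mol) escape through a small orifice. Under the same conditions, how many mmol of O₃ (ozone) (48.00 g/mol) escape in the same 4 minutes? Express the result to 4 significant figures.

By Graham's law, rate_O₃/rate_Kr = √(M_Kr/M_O₃) = √(83.80/48.00) = √1.746 = 1.321.
So the amount for O₃ is 91.5 × 1.321 = 120.9 mmol.

120.9 mmol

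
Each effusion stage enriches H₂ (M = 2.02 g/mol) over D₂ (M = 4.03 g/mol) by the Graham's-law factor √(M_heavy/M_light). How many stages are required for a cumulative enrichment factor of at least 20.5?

9

Single-stage factor α = √(4.03/2.02), so ln α = ½ ln(1.99505) = 0.3453.
Need α^N ≥ 20.5 ⇒ N ≥ ln(20.5) / ln α = 3.020 / 0.3453 = 8.75.
Minimum whole number of stages: N = 9.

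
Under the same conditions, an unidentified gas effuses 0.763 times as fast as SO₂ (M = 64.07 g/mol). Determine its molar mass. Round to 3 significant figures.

Using Graham's law: rate_X/rate_SO₂ = √(M_SO₂/M_X).
0.763 = √(64.07/M_X)
M_X = 64.07 / 0.763² = 64.07 / 0.5822 = 110 g/mol

110 g/mol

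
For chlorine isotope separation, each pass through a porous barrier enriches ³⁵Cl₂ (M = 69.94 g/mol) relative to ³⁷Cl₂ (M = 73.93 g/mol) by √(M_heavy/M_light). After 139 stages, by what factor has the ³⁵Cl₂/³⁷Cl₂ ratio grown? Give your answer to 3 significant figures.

Each stage multiplies the ratio by α = √(73.93/69.94), so after 139 stages the overall factor is α^139 = (73.93/69.94)^(139/2).
= 1.05705^(139/2) = 47.3.

47.3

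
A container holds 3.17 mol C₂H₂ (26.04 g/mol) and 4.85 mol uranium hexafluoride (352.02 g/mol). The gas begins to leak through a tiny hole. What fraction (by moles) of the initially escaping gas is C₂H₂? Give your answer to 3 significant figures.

Each component's effusion rate ∝ (its partial pressure)·(1/√M) ∝ n_i/√M_i.
Mole fraction of C₂H₂ in the effusate = (n_C₂H₂/√M_C₂H₂) / (n_C₂H₂/√M_C₂H₂ + n_UF₆/√M_UF₆)
= (3.17/√26.04) / (3.17/√26.04 + 4.85/√352.02) = 0.6212/(0.6212 + 0.2585) = 0.706.

0.706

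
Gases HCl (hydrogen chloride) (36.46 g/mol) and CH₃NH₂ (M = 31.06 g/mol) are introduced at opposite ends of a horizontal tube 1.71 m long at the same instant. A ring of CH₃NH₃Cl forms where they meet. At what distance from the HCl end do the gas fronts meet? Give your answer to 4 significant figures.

0.8208 m

Graham's law gives d_HCl/d_CH₃NH₂ = rate_HCl/rate_CH₃NH₂ = √(M_CH₃NH₂/M_HCl) = √(31.06/36.46) = 0.9230.
With d_HCl + d_CH₃NH₂ = 1.71 m, d_CH₃NH₂ = 1.71/(1 + 0.9230) = 0.8892 m.
d_HCl = 1.71 − 0.8892 = 0.8208 m.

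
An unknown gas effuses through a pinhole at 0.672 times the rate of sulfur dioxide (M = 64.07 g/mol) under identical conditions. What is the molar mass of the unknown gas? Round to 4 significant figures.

141.9 g/mol

Since effusion rate ∝ 1/√M, rate_X/rate_SO₂ = √(M_SO₂/M_X).
0.672 = √(64.07/M_X)
M_X = 64.07 / 0.672² = 64.07 / 0.4516 = 141.9 g/mol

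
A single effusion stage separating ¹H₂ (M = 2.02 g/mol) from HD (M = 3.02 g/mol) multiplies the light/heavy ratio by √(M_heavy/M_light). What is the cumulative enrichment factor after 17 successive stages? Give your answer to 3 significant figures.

30.5

The single-stage factor is √(M_heavy/M_light), so 17 stages give [√(3.02/2.02)]^17 = (3.02/2.02)^(17/2).
= 1.49505^(17/2) = 30.5.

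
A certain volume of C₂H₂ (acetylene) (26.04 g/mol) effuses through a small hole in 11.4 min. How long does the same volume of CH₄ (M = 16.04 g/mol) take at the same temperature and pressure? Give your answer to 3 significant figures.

Graham's law gives t_CH₄/t_C₂H₂ = √(M_CH₄/M_C₂H₂) = √(16.04/26.04) = √0.6160 = 0.7848.
So the time for CH₄ is 11.4 × 0.7848 = 8.95 min.

8.95 min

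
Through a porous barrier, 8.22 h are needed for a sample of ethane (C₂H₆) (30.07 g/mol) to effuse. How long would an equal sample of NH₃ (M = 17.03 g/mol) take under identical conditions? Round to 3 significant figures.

Graham's law gives t_NH₃/t_C₂H₆ = √(M_NH₃/M_C₂H₆) = √(17.03/30.07) = √0.5663 = 0.7526.
So the time for NH₃ is 8.22 × 0.7526 = 6.19 h.

6.19 h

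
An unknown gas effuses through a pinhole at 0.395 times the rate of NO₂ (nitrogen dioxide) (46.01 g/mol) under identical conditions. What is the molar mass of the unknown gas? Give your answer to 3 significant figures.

Graham's law gives rate_X/rate_NO₂ = √(M_NO₂/M_X).
0.395 = √(46.01/M_X)
M_X = 46.01 / 0.395² = 46.01 / 0.1560 = 295 g/mol

295 g/mol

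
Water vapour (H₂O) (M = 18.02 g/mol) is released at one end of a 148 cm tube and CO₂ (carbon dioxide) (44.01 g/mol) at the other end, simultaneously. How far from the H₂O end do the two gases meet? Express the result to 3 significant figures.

In equal time, each gas travels a distance ∝ its rate ∝ 1/√M, so d_H₂O/d_CO₂ = √(M_CO₂/M_H₂O) = √(44.01/18.02) = 1.563.
With d_H₂O + d_CO₂ = 148 cm, d_CO₂ = 148/(1 + 1.563) = 57.75 cm.
d_H₂O = 148 − 57.75 = 90.3 cm.

90.3 cm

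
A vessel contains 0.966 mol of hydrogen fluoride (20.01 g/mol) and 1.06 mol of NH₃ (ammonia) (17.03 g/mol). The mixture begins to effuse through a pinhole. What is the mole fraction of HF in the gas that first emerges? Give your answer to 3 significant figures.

0.457

The effusion rate of species i is ∝ p_i/√M_i ∝ n_i/√M_i.
Mole fraction of HF in the effusate = (n_HF/√M_HF) / (n_HF/√M_HF + n_NH₃/√M_NH₃)
= (0.966/√20.01) / (0.966/√20.01 + 1.06/√17.03) = 0.2160/(0.2160 + 0.2569) = 0.457.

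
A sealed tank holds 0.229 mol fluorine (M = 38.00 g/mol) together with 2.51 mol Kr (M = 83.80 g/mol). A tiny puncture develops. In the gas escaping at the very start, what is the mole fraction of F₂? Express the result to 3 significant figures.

Rate_i ∝ x_i/√M_i (Graham's law weighted by mole fraction), so the effusate composition follows n_i/√M_i.
x_F₂(eff) = (n_F₂/√M_F₂) / (n_F₂/√M_F₂ + n_Kr/√M_Kr)
= (0.229/√38.00) / (0.229/√38.00 + 2.51/√83.80) = 0.03715/(0.03715 + 0.2742) = 0.119.

0.119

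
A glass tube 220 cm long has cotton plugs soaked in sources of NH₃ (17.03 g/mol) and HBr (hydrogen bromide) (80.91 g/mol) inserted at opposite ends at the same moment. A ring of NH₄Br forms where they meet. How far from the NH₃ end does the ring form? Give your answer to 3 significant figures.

151 cm

The fronts meet when d_NH₃ + d_HBr = L with d_NH₃/d_HBr = √(M_HBr/M_NH₃) (Graham's law). Here √(M_HBr/M_NH₃) = √(80.91/17.03) = 2.180.
With d_NH₃ + d_HBr = 220 cm, d_HBr = 220/(1 + 2.180) = 69.19 cm.
d_NH₃ = 220 − 69.19 = 151 cm.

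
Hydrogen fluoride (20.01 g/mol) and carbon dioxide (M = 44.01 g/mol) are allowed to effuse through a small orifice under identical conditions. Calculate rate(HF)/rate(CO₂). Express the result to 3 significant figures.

Graham's law gives rate_HF/rate_CO₂ = √(M_CO₂/M_HF) = √(44.01/20.01) = √2.199 = 1.48.

1.48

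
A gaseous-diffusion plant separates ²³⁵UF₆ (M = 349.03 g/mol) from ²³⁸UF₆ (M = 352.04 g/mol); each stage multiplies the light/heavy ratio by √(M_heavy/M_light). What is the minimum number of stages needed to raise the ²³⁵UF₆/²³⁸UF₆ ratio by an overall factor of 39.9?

859

Per stage α = (352.04/349.03)^(1/2) = 1.00862^0.5, giving ln α = 0.004293.
Need α^N ≥ 39.9 ⇒ N ≥ ln(39.9) / ln α = 3.686 / 0.004293 = 858.60.
So at least 859 stages are needed.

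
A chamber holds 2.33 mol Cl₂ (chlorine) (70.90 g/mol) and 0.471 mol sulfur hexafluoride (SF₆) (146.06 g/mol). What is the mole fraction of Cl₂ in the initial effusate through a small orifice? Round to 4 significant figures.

0.8765

Each component's effusion rate ∝ (its partial pressure)·(1/√M) ∝ n_i/√M_i.
Mole fraction of Cl₂ in the effusate = (n_Cl₂/√M_Cl₂) / (n_Cl₂/√M_Cl₂ + n_SF₆/√M_SF₆)
= (2.33/√70.90) / (2.33/√70.90 + 0.471/√146.06) = 0.2767/(0.2767 + 0.03897) = 0.8765.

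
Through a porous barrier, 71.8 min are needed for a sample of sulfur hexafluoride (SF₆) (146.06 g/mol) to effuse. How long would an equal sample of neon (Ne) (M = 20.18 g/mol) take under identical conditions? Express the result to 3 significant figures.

26.7 min

By Graham's law, t_Ne/t_SF₆ = √(M_Ne/M_SF₆) = √(20.18/146.06) = √0.1382 = 0.3717.
So the time for Ne is 71.8 × 0.3717 = 26.7 min.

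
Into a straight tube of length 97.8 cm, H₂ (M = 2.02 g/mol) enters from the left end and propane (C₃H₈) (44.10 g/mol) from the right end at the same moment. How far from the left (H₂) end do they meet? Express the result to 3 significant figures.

The fronts meet when d_H₂ + d_C₃H₈ = L with d_H₂/d_C₃H₈ = √(M_C₃H₈/M_H₂) (Graham's law). Here √(M_C₃H₈/M_H₂) = √(44.10/2.02) = 4.672.
With d_H₂ + d_C₃H₈ = 97.8 cm, d_C₃H₈ = 97.8/(1 + 4.672) = 17.24 cm.
d_H₂ = 97.8 − 17.24 = 80.6 cm.

80.6 cm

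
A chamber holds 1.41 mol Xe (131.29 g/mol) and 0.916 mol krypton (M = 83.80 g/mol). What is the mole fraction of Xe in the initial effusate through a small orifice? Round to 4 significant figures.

Effusion rate of each component ∝ n_i/√M_i (partial pressure × 1/√M).
Mole fraction of Xe in the effusate = (n_Xe/√M_Xe) / (n_Xe/√M_Xe + n_Kr/√M_Kr)
= (1.41/√131.29) / (1.41/√131.29 + 0.916/√83.80) = 0.1231/(0.1231 + 0.1001) = 0.5515.

0.5515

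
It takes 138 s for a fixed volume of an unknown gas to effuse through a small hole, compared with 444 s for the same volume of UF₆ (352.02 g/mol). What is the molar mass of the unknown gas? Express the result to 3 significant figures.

34.0 g/mol

By Graham's law, t_X/t_UF₆ = √(M_X/M_UF₆).
138/444 = 0.3108 = √(M_X/352.02)
M_X = 352.02 × 0.3108² = 352.02 × 0.09660 = 34.0 g/mol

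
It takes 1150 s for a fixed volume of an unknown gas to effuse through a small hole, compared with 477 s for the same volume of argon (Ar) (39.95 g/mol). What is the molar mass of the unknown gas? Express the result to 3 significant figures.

232 g/mol

Graham's law gives t_X/t_Ar = √(M_X/M_Ar).
1150/477 = 2.411 = √(M_X/39.95)
M_X = 39.95 × 2.411² = 39.95 × 5.812 = 232 g/mol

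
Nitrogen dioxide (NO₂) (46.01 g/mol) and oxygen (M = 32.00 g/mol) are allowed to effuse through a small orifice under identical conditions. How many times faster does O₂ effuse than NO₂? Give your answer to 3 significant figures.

Using Graham's law: rate_O₂/rate_NO₂ = √(M_NO₂/M_O₂) = √(46.01/32.00) = √1.438 = 1.20.

1.20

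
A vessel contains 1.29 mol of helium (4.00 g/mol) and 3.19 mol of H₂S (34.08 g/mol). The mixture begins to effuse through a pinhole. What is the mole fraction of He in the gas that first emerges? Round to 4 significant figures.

The effusion rate of species i is ∝ p_i/√M_i ∝ n_i/√M_i.
x_He(eff) = (n_He/√M_He) / (n_He/√M_He + n_H₂S/√M_H₂S)
= (1.29/√4.00) / (1.29/√4.00 + 3.19/√34.08) = 0.6450/(0.6450 + 0.5464) = 0.5414.

0.5414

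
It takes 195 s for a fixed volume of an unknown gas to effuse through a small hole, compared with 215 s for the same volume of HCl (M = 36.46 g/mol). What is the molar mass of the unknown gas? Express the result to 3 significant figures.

30.0 g/mol

Using Graham's law: t_X/t_HCl = √(M_X/M_HCl).
195/215 = 0.9070 = √(M_X/36.46)
M_X = 36.46 × 0.9070² = 36.46 × 0.8226 = 30.0 g/mol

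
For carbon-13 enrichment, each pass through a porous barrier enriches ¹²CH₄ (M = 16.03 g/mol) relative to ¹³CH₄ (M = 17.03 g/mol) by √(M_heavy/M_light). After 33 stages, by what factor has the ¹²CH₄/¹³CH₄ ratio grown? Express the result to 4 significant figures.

2.714

The single-stage factor is √(M_heavy/M_light), so 33 stages give [√(17.03/16.03)]^33 = (17.03/16.03)^(33/2).
= 1.06238^(33/2) = 2.714.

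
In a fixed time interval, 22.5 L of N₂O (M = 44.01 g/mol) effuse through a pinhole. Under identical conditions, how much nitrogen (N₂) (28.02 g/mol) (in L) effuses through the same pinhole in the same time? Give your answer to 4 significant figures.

Graham's law gives rate_N₂/rate_N₂O = √(M_N₂O/M_N₂) = √(44.01/28.02) = √1.571 = 1.253.
So the volume for N₂ is 22.5 × 1.253 = 28.20 L.

28.20 L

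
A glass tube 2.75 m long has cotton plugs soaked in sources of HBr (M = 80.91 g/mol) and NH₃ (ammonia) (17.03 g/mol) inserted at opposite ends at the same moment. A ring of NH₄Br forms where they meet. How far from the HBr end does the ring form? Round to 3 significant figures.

Graham's law gives d_HBr/d_NH₃ = rate_HBr/rate_NH₃ = √(M_NH₃/M_HBr) = √(17.03/80.91) = 0.4588.
With d_HBr + d_NH₃ = 2.75 m, d_NH₃ = 2.75/(1 + 0.4588) = 1.885 m.
d_HBr = 2.75 − 1.885 = 0.865 m.

0.865 m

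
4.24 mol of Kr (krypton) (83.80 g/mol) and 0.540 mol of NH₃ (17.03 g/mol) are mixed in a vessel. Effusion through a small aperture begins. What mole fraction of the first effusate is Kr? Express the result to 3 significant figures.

0.780

The effusion rate of species i is ∝ p_i/√M_i ∝ n_i/√M_i.
Mole fraction of Kr in the effusate = (n_Kr/√M_Kr) / (n_Kr/√M_Kr + n_NH₃/√M_NH₃)
= (4.24/√83.80) / (4.24/√83.80 + 0.540/√17.03) = 0.4632/(0.4632 + 0.1309) = 0.780.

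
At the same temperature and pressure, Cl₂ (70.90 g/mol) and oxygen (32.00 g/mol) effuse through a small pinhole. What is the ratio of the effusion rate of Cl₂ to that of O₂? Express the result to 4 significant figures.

0.6718

By Graham's law, rate_Cl₂/rate_O₂ = √(M_O₂/M_Cl₂) = √(32.00/70.90) = √0.4513 = 0.6718.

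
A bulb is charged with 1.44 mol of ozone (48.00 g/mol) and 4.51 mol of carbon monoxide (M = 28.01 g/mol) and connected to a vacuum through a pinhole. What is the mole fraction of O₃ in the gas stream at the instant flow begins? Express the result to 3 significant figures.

0.196

The effusion rate of species i is ∝ p_i/√M_i ∝ n_i/√M_i.
So x_O₃ in the escaping gas = (n_O₃/√M_O₃) / Σ(n_i/√M_i)
= (1.44/√48.00) / (1.44/√48.00 + 4.51/√28.01) = 0.2078/(0.2078 + 0.8522) = 0.196.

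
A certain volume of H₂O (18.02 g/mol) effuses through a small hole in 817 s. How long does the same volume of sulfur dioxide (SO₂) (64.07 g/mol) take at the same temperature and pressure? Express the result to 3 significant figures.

1540 s

Since effusion rate ∝ 1/√M, t_SO₂/t_H₂O = √(M_SO₂/M_H₂O) = √(64.07/18.02) = √3.555 = 1.886.
So the time for SO₂ is 817 × 1.886 = 1540 s.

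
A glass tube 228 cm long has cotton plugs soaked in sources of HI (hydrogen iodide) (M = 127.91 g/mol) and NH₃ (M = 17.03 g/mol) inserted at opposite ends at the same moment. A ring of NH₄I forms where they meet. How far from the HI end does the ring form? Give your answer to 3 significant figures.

In equal time, each gas travels a distance ∝ its rate ∝ 1/√M, so d_HI/d_NH₃ = √(M_NH₃/M_HI) = √(17.03/127.91) = 0.3649.
With d_HI + d_NH₃ = 228 cm, d_NH₃ = 228/(1 + 0.3649) = 167.0 cm.
d_HI = 228 − 167.0 = 61.0 cm.

61.0 cm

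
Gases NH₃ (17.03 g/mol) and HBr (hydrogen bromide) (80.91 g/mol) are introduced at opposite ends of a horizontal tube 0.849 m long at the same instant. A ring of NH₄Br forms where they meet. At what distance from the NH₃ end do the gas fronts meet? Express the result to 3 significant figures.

0.582 m

The fronts meet when d_NH₃ + d_HBr = L with d_NH₃/d_HBr = √(M_HBr/M_NH₃) (Graham's law). Here √(M_HBr/M_NH₃) = √(80.91/17.03) = 2.180.
With d_NH₃ + d_HBr = 0.849 m, d_HBr = 0.849/(1 + 2.180) = 0.2670 m.
d_NH₃ = 0.849 − 0.2670 = 0.582 m.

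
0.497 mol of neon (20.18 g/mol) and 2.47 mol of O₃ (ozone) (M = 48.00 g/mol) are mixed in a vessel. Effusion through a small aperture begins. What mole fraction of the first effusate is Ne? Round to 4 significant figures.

The effusion rate of species i is ∝ p_i/√M_i ∝ n_i/√M_i.
x_Ne(eff) = (n_Ne/√M_Ne) / (n_Ne/√M_Ne + n_O₃/√M_O₃)
= (0.497/√20.18) / (0.497/√20.18 + 2.47/√48.00) = 0.1106/(0.1106 + 0.3565) = 0.2368.

0.2368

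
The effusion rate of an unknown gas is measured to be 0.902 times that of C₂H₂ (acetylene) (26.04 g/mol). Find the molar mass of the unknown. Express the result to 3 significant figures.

Using Graham's law: rate_X/rate_C₂H₂ = √(M_C₂H₂/M_X).
0.902 = √(26.04/M_X)
M_X = 26.04 / 0.902² = 26.04 / 0.8136 = 32.0 g/mol

32.0 g/mol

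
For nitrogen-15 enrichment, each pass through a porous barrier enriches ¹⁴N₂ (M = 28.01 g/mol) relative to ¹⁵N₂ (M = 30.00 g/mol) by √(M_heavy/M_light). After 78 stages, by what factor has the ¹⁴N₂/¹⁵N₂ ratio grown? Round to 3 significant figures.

14.5

After 78 stages the ratio has grown by (√(30.00/28.01))^78 = (30.00/28.01)^(78/2).
= 1.07105^39 = 14.5.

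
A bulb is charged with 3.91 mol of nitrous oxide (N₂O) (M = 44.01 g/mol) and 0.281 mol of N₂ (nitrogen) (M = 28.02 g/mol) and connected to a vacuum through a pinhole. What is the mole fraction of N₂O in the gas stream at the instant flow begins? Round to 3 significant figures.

Rate_i ∝ x_i/√M_i (Graham's law weighted by mole fraction), so the effusate composition follows n_i/√M_i.
So x_N₂O in the escaping gas = (n_N₂O/√M_N₂O) / Σ(n_i/√M_i)
= (3.91/√44.01) / (3.91/√44.01 + 0.281/√28.02) = 0.5894/(0.5894 + 0.05309) = 0.917.

0.917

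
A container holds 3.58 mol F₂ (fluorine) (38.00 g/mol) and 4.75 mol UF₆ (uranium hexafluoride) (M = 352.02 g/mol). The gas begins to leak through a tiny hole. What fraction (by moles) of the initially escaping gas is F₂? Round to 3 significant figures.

Each component's effusion rate ∝ (its partial pressure)·(1/√M) ∝ n_i/√M_i.
x_F₂(eff) = (n_F₂/√M_F₂) / (n_F₂/√M_F₂ + n_UF₆/√M_UF₆)
= (3.58/√38.00) / (3.58/√38.00 + 4.75/√352.02) = 0.5808/(0.5808 + 0.2532) = 0.696.

0.696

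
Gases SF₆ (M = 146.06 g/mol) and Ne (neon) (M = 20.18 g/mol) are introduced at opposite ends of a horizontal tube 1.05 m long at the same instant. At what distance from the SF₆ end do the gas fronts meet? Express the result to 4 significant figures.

Graham's law gives d_SF₆/d_Ne = rate_SF₆/rate_Ne = √(M_Ne/M_SF₆) = √(20.18/146.06) = 0.3717.
With d_SF₆ + d_Ne = 1.05 m, d_Ne = 1.05/(1 + 0.3717) = 0.7655 m.
d_SF₆ = 1.05 − 0.7655 = 0.2845 m.

0.2845 m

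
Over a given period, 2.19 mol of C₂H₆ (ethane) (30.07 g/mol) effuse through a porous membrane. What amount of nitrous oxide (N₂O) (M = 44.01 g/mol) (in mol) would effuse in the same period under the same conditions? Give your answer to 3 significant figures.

By Graham's law, rate_N₂O/rate_C₂H₆ = √(M_C₂H₆/M_N₂O) = √(30.07/44.01) = √0.6833 = 0.8266.
So the amount for N₂O is 2.19 × 0.8266 = 1.81 mol.

1.81 mol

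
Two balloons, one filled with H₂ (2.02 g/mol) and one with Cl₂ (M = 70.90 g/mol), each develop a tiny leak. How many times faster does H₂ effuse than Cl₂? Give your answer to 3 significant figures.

5.92

By Graham's law, rate_H₂/rate_Cl₂ = √(M_Cl₂/M_H₂) = √(70.90/2.02) = √35.10 = 5.92.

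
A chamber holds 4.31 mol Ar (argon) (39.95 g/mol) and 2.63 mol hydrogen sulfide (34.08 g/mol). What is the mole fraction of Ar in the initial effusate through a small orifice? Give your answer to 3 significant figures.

0.602

The effusion rate of species i is ∝ p_i/√M_i ∝ n_i/√M_i.
So x_Ar in the escaping gas = (n_Ar/√M_Ar) / Σ(n_i/√M_i)
= (4.31/√39.95) / (4.31/√39.95 + 2.63/√34.08) = 0.6819/(0.6819 + 0.4505) = 0.602.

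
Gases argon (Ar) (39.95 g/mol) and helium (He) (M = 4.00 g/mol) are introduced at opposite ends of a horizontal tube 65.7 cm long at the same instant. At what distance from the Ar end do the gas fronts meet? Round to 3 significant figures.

15.8 cm

In equal time, each gas travels a distance ∝ its rate ∝ 1/√M, so d_Ar/d_He = √(M_He/M_Ar) = √(4.00/39.95) = 0.3164.
With d_Ar + d_He = 65.7 cm, d_He = 65.7/(1 + 0.3164) = 49.91 cm.
d_Ar = 65.7 − 49.91 = 15.8 cm.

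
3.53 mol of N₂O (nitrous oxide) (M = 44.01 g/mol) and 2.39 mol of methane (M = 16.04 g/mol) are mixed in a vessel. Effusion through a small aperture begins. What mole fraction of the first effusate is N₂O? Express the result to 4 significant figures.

Each component's effusion rate ∝ (its partial pressure)·(1/√M) ∝ n_i/√M_i.
x_N₂O(eff) = (n_N₂O/√M_N₂O) / (n_N₂O/√M_N₂O + n_CH₄/√M_CH₄)
= (3.53/√44.01) / (3.53/√44.01 + 2.39/√16.04) = 0.5321/(0.5321 + 0.5968) = 0.4714.

0.4714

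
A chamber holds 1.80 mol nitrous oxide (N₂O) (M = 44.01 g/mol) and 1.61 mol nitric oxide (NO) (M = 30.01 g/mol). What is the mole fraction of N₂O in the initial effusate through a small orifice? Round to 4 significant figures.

0.4800

Each component's effusion rate ∝ (its partial pressure)·(1/√M) ∝ n_i/√M_i.
Mole fraction of N₂O in the effusate = (n_N₂O/√M_N₂O) / (n_N₂O/√M_N₂O + n_NO/√M_NO)
= (1.80/√44.01) / (1.80/√44.01 + 1.61/√30.01) = 0.2713/(0.2713 + 0.2939) = 0.4800.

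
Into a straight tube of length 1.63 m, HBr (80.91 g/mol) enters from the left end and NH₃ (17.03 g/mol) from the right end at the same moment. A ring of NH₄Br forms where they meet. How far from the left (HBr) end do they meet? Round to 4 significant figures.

In equal time, each gas travels a distance ∝ its rate ∝ 1/√M, so d_HBr/d_NH₃ = √(M_NH₃/M_HBr) = √(17.03/80.91) = 0.4588.
With d_HBr + d_NH₃ = 1.63 m, d_NH₃ = 1.63/(1 + 0.4588) = 1.117 m.
d_HBr = 1.63 − 1.117 = 0.5126 m.

0.5126 m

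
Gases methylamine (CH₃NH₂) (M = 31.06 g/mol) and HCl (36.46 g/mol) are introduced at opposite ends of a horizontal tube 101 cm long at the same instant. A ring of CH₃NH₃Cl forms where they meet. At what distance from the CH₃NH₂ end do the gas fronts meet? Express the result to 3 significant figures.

The fronts meet when d_CH₃NH₂ + d_HCl = L with d_CH₃NH₂/d_HCl = √(M_HCl/M_CH₃NH₂) (Graham's law). Here √(M_HCl/M_CH₃NH₂) = √(36.46/31.06) = 1.083.
With d_CH₃NH₂ + d_HCl = 101 cm, d_HCl = 101/(1 + 1.083) = 48.48 cm.
d_CH₃NH₂ = 101 − 48.48 = 52.5 cm.

52.5 cm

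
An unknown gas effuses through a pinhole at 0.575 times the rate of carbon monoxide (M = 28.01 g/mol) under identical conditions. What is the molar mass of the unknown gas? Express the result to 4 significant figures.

Using Graham's law: rate_X/rate_CO = √(M_CO/M_X).
0.575 = √(28.01/M_X)
M_X = 28.01 / 0.575² = 28.01 / 0.3306 = 84.72 g/mol

84.72 g/mol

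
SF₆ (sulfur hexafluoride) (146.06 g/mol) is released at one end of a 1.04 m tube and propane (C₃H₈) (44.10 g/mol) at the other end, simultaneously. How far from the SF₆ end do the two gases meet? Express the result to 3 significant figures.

0.369 m

In equal time, each gas travels a distance ∝ its rate ∝ 1/√M, so d_SF₆/d_C₃H₈ = √(M_C₃H₈/M_SF₆) = √(44.10/146.06) = 0.5495.
With d_SF₆ + d_C₃H₈ = 1.04 m, d_C₃H₈ = 1.04/(1 + 0.5495) = 0.6712 m.
d_SF₆ = 1.04 − 0.6712 = 0.369 m.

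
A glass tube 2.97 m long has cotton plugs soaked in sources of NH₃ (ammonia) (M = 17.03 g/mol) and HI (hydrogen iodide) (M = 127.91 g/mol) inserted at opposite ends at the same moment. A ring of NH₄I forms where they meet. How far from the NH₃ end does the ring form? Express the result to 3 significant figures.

2.18 m

Distances travelled in equal time are proportional to diffusion rates, so d_NH₃/d_HI = √(M_HI/M_NH₃) = √(127.91/17.03) = 2.741.
With d_NH₃ + d_HI = 2.97 m, d_HI = 2.97/(1 + 2.741) = 0.7940 m.
d_NH₃ = 2.97 − 0.7940 = 2.18 m.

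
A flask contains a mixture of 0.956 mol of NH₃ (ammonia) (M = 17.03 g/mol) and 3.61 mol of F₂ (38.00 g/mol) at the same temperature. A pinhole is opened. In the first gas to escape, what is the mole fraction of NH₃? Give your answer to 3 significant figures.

0.283

The effusion rate of species i is ∝ p_i/√M_i ∝ n_i/√M_i.
Mole fraction of NH₃ in the effusate = (n_NH₃/√M_NH₃) / (n_NH₃/√M_NH₃ + n_F₂/√M_F₂)
= (0.956/√17.03) / (0.956/√17.03 + 3.61/√38.00) = 0.2317/(0.2317 + 0.5856) = 0.283.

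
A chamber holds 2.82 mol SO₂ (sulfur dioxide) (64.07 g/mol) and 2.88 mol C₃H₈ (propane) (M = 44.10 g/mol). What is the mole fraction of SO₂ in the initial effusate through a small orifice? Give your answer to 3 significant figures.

The effusion rate of species i is ∝ p_i/√M_i ∝ n_i/√M_i.
x_SO₂(eff) = (n_SO₂/√M_SO₂) / (n_SO₂/√M_SO₂ + n_C₃H₈/√M_C₃H₈)
= (2.82/√64.07) / (2.82/√64.07 + 2.88/√44.10) = 0.3523/(0.3523 + 0.4337) = 0.448.

0.448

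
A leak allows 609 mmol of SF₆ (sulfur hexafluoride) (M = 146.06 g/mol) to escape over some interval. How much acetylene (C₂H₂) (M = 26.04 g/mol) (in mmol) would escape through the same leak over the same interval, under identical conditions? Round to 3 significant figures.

Using Graham's law: rate_C₂H₂/rate_SF₆ = √(M_SF₆/M_C₂H₂) = √(146.06/26.04) = √5.609 = 2.368.
So the amount for C₂H₂ is 609 × 2.368 = 1440 mmol.

1440 mmol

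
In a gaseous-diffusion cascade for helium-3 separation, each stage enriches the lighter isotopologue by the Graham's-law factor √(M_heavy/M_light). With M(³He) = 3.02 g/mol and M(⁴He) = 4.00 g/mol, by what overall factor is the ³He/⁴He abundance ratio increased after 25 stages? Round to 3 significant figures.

The single-stage factor is √(M_heavy/M_light), so 25 stages give [√(4.00/3.02)]^25 = (4.00/3.02)^(25/2).
= 1.32450^(25/2) = 33.5.

33.5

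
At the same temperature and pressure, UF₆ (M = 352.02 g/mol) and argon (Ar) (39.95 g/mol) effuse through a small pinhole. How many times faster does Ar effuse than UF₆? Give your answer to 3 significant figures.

2.97

Graham's law gives rate_Ar/rate_UF₆ = √(M_UF₆/M_Ar) = √(352.02/39.95) = √8.812 = 2.97.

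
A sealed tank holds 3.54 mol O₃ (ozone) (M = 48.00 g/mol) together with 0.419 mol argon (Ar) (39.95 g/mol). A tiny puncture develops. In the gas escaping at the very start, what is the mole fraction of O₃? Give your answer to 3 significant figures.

0.885

Rate_i ∝ x_i/√M_i (Graham's law weighted by mole fraction), so the effusate composition follows n_i/√M_i.
x_O₃(eff) = (n_O₃/√M_O₃) / (n_O₃/√M_O₃ + n_Ar/√M_Ar)
= (3.54/√48.00) / (3.54/√48.00 + 0.419/√39.95) = 0.5110/(0.5110 + 0.06629) = 0.885.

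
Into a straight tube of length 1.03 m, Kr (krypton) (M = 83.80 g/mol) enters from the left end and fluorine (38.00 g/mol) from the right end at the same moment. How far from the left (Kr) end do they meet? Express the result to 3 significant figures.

Graham's law gives d_Kr/d_F₂ = rate_Kr/rate_F₂ = √(M_F₂/M_Kr) = √(38.00/83.80) = 0.6734.
With d_Kr + d_F₂ = 1.03 m, d_F₂ = 1.03/(1 + 0.6734) = 0.6155 m.
d_Kr = 1.03 − 0.6155 = 0.414 m.

0.414 m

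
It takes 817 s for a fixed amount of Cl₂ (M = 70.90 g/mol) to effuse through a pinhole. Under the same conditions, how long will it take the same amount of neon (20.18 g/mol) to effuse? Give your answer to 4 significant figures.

Graham's law gives t_Ne/t_Cl₂ = √(M_Ne/M_Cl₂) = √(20.18/70.90) = √0.2846 = 0.5335.
So the time for Ne is 817 × 0.5335 = 435.9 s.

435.9 s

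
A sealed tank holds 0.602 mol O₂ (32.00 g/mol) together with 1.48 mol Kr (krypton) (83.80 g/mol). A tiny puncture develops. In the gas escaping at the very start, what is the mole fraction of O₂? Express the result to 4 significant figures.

The effusion rate of species i is ∝ p_i/√M_i ∝ n_i/√M_i.
x_O₂(eff) = (n_O₂/√M_O₂) / (n_O₂/√M_O₂ + n_Kr/√M_Kr)
= (0.602/√32.00) / (0.602/√32.00 + 1.48/√83.80) = 0.1064/(0.1064 + 0.1617) = 0.3969.

0.3969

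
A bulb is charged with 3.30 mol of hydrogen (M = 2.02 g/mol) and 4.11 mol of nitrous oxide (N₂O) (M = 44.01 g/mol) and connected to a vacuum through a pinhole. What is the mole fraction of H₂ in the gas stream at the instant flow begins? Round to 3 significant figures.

Rate_i ∝ x_i/√M_i (Graham's law weighted by mole fraction), so the effusate composition follows n_i/√M_i.
Mole fraction of H₂ in the effusate = (n_H₂/√M_H₂) / (n_H₂/√M_H₂ + n_N₂O/√M_N₂O)
= (3.30/√2.02) / (3.30/√2.02 + 4.11/√44.01) = 2.322/(2.322 + 0.6195) = 0.789.

0.789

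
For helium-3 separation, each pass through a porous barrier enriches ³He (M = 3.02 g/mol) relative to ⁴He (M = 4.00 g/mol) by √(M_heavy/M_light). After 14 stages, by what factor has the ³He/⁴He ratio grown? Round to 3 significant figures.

After 14 stages the ratio has grown by (√(4.00/3.02))^14 = (4.00/3.02)^(14/2).
= 1.32450^7 = 7.15.

7.15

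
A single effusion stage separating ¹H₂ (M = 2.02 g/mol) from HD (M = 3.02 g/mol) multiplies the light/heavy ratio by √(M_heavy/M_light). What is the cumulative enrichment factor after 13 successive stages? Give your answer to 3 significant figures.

13.7

The single-stage factor is √(M_heavy/M_light), so 13 stages give [√(3.02/2.02)]^13 = (3.02/2.02)^(13/2).
= 1.49505^(13/2) = 13.7.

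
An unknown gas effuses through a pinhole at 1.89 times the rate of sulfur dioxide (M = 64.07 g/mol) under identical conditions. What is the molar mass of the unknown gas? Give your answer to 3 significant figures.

17.9 g/mol

By Graham's law, rate_X/rate_SO₂ = √(M_SO₂/M_X).
1.89 = √(64.07/M_X)
M_X = 64.07 / 1.89² = 64.07 / 3.572 = 17.9 g/mol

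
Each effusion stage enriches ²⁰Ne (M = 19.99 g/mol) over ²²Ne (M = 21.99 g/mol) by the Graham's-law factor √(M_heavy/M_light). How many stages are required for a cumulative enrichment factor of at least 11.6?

Per stage α = (21.99/19.99)^(1/2) = 1.10005^0.5, giving ln α = 0.04768.
Need α^N ≥ 11.6 ⇒ N ≥ ln(11.6) / ln α = 2.451 / 0.04768 = 51.41.
So at least 52 stages are needed.

52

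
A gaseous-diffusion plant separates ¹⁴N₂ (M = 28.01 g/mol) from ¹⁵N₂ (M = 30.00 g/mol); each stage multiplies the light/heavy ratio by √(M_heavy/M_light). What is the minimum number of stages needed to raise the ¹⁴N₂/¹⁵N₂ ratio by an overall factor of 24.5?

Per stage α = (30.00/28.01)^(1/2) = 1.07105^0.5, giving ln α = 0.03432.
Need α^N ≥ 24.5 ⇒ N ≥ ln(24.5) / ln α = 3.199 / 0.03432 = 93.21.
Rounding up, N = 94 stages.

94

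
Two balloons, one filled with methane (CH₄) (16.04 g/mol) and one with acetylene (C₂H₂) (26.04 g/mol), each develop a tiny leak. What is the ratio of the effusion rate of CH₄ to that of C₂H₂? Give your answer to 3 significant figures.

1.27

Since effusion rate ∝ 1/√M, rate_CH₄/rate_C₂H₂ = √(M_C₂H₂/M_CH₄) = √(26.04/16.04) = √1.623 = 1.27.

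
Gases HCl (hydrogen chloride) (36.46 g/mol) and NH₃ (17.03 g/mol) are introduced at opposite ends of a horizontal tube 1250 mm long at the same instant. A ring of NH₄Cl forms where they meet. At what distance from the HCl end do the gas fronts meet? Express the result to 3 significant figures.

507 mm

The fronts meet when d_HCl + d_NH₃ = L with d_HCl/d_NH₃ = √(M_NH₃/M_HCl) (Graham's law). Here √(M_NH₃/M_HCl) = √(17.03/36.46) = 0.6834.
With d_HCl + d_NH₃ = 1250 mm, d_NH₃ = 1250/(1 + 0.6834) = 742.5 mm.
d_HCl = 1250 − 742.5 = 507 mm.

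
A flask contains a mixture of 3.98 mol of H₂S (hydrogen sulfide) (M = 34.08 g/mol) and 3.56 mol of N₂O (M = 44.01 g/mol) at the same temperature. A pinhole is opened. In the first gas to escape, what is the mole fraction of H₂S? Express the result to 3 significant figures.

Effusion rate of each component ∝ n_i/√M_i (partial pressure × 1/√M).
So x_H₂S in the escaping gas = (n_H₂S/√M_H₂S) / Σ(n_i/√M_i)
= (3.98/√34.08) / (3.98/√34.08 + 3.56/√44.01) = 0.6818/(0.6818 + 0.5366) = 0.560.

0.560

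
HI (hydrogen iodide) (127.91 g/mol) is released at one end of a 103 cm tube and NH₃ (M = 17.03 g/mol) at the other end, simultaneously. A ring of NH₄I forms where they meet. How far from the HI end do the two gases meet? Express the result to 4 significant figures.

27.54 cm

Graham's law gives d_HI/d_NH₃ = rate_HI/rate_NH₃ = √(M_NH₃/M_HI) = √(17.03/127.91) = 0.3649.
With d_HI + d_NH₃ = 103 cm, d_NH₃ = 103/(1 + 0.3649) = 75.46 cm.
d_HI = 103 − 75.46 = 27.54 cm.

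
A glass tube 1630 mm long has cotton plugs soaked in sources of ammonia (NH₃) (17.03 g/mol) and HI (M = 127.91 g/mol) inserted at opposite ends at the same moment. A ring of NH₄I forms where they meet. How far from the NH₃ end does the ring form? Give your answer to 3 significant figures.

1190 mm

The fronts meet when d_NH₃ + d_HI = L with d_NH₃/d_HI = √(M_HI/M_NH₃) (Graham's law). Here √(M_HI/M_NH₃) = √(127.91/17.03) = 2.741.
With d_NH₃ + d_HI = 1630 mm, d_HI = 1630/(1 + 2.741) = 435.8 mm.
d_NH₃ = 1630 − 435.8 = 1190 mm.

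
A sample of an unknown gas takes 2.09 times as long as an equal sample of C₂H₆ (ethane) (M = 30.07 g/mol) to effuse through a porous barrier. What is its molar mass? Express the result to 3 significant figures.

131 g/mol

Using Graham's law: t_X/t_C₂H₆ = √(M_X/M_C₂H₆).
2.09 = √(M_X/30.07)
M_X = 30.07 × 2.09² = 30.07 × 4.368 = 131 g/mol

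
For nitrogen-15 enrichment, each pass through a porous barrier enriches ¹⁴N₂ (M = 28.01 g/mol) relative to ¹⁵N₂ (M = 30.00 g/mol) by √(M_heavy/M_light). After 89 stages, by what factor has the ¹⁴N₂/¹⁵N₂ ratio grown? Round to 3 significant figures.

Each stage multiplies the ratio by α = √(30.00/28.01), so after 89 stages the overall factor is α^89 = (30.00/28.01)^(89/2).
= 1.07105^(89/2) = 21.2.

21.2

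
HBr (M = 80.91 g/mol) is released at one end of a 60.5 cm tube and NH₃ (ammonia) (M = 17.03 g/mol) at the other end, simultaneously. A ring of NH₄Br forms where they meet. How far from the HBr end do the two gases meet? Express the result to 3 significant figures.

The fronts meet when d_HBr + d_NH₃ = L with d_HBr/d_NH₃ = √(M_NH₃/M_HBr) (Graham's law). Here √(M_NH₃/M_HBr) = √(17.03/80.91) = 0.4588.
With d_HBr + d_NH₃ = 60.5 cm, d_NH₃ = 60.5/(1 + 0.4588) = 41.47 cm.
d_HBr = 60.5 − 41.47 = 19.0 cm.

19.0 cm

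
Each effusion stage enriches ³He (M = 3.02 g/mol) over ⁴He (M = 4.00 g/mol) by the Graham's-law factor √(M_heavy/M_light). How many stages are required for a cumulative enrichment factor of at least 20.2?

22

Single-stage factor α = √(4.00/3.02), so ln α = ½ ln(1.32450) = 0.1405.
Need α^N ≥ 20.2 ⇒ N ≥ ln(20.2) / ln α = 3.006 / 0.1405 = 21.39.
Minimum whole number of stages: N = 22.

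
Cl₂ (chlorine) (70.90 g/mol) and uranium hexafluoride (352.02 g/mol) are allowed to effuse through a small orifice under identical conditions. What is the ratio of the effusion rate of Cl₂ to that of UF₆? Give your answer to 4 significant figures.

Since effusion rate ∝ 1/√M, rate_Cl₂/rate_UF₆ = √(M_UF₆/M_Cl₂) = √(352.02/70.90) = √4.965 = 2.228.

2.228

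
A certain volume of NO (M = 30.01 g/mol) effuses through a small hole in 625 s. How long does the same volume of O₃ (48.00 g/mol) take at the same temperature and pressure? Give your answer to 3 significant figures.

From Graham's law, t_O₃/t_NO = √(M_O₃/M_NO) = √(48.00/30.01) = √1.599 = 1.265.
So the time for O₃ is 625 × 1.265 = 790 s.

790 s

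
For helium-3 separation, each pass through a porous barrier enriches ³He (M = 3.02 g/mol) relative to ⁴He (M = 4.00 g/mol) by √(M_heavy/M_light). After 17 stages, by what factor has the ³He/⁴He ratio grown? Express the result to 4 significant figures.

10.90

Overall factor = α^17 with α = √(4.00/3.02), i.e. (4.00/3.02)^(17/2).
= 1.32450^(17/2) = 10.90.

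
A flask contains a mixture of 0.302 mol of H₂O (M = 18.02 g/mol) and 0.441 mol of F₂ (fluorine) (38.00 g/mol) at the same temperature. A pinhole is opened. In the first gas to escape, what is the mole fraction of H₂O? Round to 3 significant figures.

The effusion rate of species i is ∝ p_i/√M_i ∝ n_i/√M_i.
Mole fraction of H₂O in the effusate = (n_H₂O/√M_H₂O) / (n_H₂O/√M_H₂O + n_F₂/√M_F₂)
= (0.302/√18.02) / (0.302/√18.02 + 0.441/√38.00) = 0.07114/(0.07114 + 0.07154) = 0.499.

0.499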